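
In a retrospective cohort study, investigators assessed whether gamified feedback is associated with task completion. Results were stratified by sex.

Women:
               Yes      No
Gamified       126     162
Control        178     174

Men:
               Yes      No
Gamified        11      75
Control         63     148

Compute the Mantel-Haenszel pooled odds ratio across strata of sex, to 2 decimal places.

0.65

OR_MH = Σ(aᵢdᵢ/nᵢ) / Σ(bᵢcᵢ/nᵢ), where nᵢ is the stratum total.
Stratum 1 (Women): n = 640; a·d/n = 126·174/640 = 34.2563; b·c/n = 162·178/640 = 45.0562
Stratum 2 (Men): n = 297; a·d/n = 11·148/297 = 5.4815; b·c/n = 75·63/297 = 15.9091
OR_MH = (34.2563 + 5.4815) / (45.0562 + 15.9091) = 39.7377 / 60.9653 = 0.65181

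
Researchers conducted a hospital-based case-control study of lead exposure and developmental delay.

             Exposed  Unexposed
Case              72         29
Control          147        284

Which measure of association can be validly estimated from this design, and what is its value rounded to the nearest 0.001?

Reading the table with exposure as columns: a = 72 (Exposed, case), b = 147 (Exposed, non-case), c = 29 (Unexposed, case), d = 284.
This is a hospital-based case-control study: participants were sampled on outcome status, so risks in the source population cannot be estimated directly — relative risk is not valid here. The odds ratio is the appropriate measure.
OR = (a·d)/(b·c) = (72 × 284) / (147 × 29) = 20448 / 4263 = 4.79662

4.797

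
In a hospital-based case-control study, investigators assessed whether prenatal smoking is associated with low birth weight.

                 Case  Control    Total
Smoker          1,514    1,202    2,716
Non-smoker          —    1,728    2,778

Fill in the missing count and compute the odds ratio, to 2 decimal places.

2.07

The missing cell is in the unexposed row: 2778 − 1728 = 1050.
So a = 1514, b = 1202, c = 1050, d = 1728.
OR = (a·d)/(b·c) = (1514 × 1728) / (1202 × 1050) = 2616192 / 1262100 = 2.07289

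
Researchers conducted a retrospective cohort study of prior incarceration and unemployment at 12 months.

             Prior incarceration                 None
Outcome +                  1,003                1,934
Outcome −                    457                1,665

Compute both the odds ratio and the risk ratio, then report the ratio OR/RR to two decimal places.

Reading the table with exposure as columns: a = 1003 (Prior incarceration, case), b = 457 (Prior incarceration, non-case), c = 1934 (None, case), d = 1665.
OR = (1003·1665)/(457·1934) = 1669995/883838 = 1.88948
Risk in exposed = 1003/1460 = 0.68699; risk in unexposed = 1934/3599 = 0.53737; RR = 1.27842
OR/RR = 1.88948 / 1.27842 = 1.47798
The outcome is not rare, so the OR lies further from 1 than the RR.

1.48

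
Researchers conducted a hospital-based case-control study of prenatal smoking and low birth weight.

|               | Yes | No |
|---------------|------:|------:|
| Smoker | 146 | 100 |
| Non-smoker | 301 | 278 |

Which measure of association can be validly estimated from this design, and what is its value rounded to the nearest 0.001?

1.348

Cells: a = 146, b = 100, c = 301, d = 278.
This is a hospital-based case-control study: participants were sampled on outcome status, so risks in the source population cannot be estimated directly — relative risk is not valid here. The odds ratio is the appropriate measure.
OR = (a·d)/(b·c) = (146 × 278) / (100 × 301) = 40588 / 30100 = 1.34844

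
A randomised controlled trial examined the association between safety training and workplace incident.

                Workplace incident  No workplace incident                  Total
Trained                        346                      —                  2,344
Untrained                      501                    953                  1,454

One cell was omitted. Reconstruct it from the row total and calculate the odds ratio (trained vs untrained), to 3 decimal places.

The missing cell is in the exposed row: 2344 − 346 = 1998.
So a = 346, b = 1998, c = 501, d = 953.
OR = (a·d)/(b·c) = (346 × 953) / (1998 × 501) = 329738 / 1000998 = 0.32941

0.329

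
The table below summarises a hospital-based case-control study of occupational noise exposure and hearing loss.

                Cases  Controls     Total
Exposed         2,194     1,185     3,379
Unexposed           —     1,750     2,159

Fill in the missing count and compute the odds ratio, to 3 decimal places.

7.922

The missing cell is in the unexposed row: 2159 − 1750 = 409.
So a = 2194, b = 1185, c = 409, d = 1750.
OR = (a·d)/(b·c) = (2194 × 1750) / (1185 × 409) = 3839500 / 484665 = 7.92197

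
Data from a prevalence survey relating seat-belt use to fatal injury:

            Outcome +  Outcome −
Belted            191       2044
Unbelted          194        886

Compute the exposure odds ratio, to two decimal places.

0.43

Cells: a = 191, b = 2044, c = 194, d = 886.
OR = (a·d)/(b·c) = (191 × 886) / (2044 × 194) = 169226 / 396536 = 0.42676
Exposure is associated with lower odds of fatal injury (OR = 0.43 < 1).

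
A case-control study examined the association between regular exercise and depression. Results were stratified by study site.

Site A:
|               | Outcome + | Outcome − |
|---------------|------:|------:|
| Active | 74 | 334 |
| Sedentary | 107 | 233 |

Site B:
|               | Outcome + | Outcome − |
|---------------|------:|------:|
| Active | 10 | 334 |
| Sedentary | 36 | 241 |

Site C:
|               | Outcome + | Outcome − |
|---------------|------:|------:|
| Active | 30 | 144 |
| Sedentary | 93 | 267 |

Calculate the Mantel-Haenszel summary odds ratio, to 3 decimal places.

OR_MH = Σ(aᵢdᵢ/nᵢ) / Σ(bᵢcᵢ/nᵢ), where nᵢ is the stratum total.
Stratum 1 (Site A): n = 748; a·d/n = 74·233/748 = 23.0508; b·c/n = 334·107/748 = 47.7781
Stratum 2 (Site B): n = 621; a·d/n = 10·241/621 = 3.8808; b·c/n = 334·36/621 = 19.3623
Stratum 3 (Site C): n = 534; a·d/n = 30·267/534 = 15.0000; b·c/n = 144·93/534 = 25.0787
OR_MH = (23.0508 + 3.8808 + 15.0000) / (47.7781 + 19.3623 + 25.0787) = 41.9316 / 92.2190 = 0.45470

0.455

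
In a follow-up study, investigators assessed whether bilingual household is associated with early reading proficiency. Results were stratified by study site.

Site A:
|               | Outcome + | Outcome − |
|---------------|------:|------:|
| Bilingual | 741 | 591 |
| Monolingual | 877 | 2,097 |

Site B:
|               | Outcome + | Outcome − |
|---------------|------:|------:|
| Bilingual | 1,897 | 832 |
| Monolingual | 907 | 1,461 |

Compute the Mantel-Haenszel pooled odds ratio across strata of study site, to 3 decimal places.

3.370

OR_MH = Σ(aᵢdᵢ/nᵢ) / Σ(bᵢcᵢ/nᵢ), where nᵢ is the stratum total.
Stratum 1 (Site A): n = 4306; a·d/n = 741·2097/4306 = 360.8632; b·c/n = 591·877/4306 = 120.3686
Stratum 2 (Site B): n = 5097; a·d/n = 1897·1461/5097 = 543.7546; b·c/n = 832·907/5097 = 148.0526
OR_MH = (360.8632 + 543.7546) / (120.3686 + 148.0526) = 904.6178 / 268.4211 = 3.37014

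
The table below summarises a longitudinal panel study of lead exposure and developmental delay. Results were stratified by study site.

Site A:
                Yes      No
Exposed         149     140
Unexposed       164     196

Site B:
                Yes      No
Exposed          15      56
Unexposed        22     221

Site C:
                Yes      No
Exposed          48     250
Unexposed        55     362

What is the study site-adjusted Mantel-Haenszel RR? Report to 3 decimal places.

RR_MH = Σ(aᵢ·n₀ᵢ/nᵢ) / Σ(cᵢ·n₁ᵢ/nᵢ), with n₁ᵢ = aᵢ+bᵢ (exposed), n₀ᵢ = cᵢ+dᵢ (unexposed), nᵢ = n₁ᵢ+n₀ᵢ.
Stratum 1 (Site A): n₁ = 289, n₀ = 360, n = 649; a·n₀/n = 149·360/649 = 82.6502; c·n₁/n = 164·289/649 = 73.0293
Stratum 2 (Site B): n₁ = 71, n₀ = 243, n = 314; a·n₀/n = 15·243/314 = 11.6083; c·n₁/n = 22·71/314 = 4.9745
Stratum 3 (Site C): n₁ = 298, n₀ = 417, n = 715; a·n₀/n = 48·417/715 = 27.9944; c·n₁/n = 55·298/715 = 22.9231
RR_MH = (82.6502 + 11.6083 + 27.9944) / (73.0293 + 4.9745 + 22.9231) = 122.2529 / 100.9269 = 1.21130

1.211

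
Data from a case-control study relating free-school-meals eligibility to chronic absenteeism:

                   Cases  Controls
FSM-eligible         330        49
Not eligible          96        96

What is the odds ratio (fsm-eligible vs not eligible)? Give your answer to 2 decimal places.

6.73

Cells: a = 330, b = 49, c = 96, d = 96.
OR = (a·d)/(b·c) = (330 × 96) / (49 × 96) = 31680 / 4704 = 6.73469
The odds of chronic absenteeism are about 6.73 times as high in the fsm-eligible group.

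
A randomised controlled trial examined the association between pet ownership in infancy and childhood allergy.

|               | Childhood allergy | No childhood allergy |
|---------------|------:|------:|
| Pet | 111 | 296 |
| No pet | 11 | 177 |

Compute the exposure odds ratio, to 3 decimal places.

6.034

Cells: a = 111, b = 296, c = 11, d = 177.
OR = (a·d)/(b·c) = (111 × 177) / (296 × 11) = 19647 / 3256 = 6.03409
The odds of childhood allergy are about 6.03 times as high in the pet group.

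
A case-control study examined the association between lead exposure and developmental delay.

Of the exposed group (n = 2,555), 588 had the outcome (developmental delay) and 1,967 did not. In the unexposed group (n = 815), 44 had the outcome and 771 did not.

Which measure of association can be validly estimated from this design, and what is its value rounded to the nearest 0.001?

From the description: a = 588, b = 1967, c = 44, d = 771.
This is a case-control study: participants were sampled on outcome status, so risks in the source population cannot be estimated directly — relative risk is not valid here. The odds ratio is the appropriate measure.
OR = (a·d)/(b·c) = (588 × 771) / (1967 × 44) = 453348 / 86548 = 5.23811

5.238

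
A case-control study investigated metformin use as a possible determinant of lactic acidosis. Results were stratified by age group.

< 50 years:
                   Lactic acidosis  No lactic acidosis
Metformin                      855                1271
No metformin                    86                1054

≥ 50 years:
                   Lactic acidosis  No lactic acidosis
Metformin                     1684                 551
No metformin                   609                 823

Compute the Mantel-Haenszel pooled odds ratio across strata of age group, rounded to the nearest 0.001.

5.232

OR_MH = Σ(aᵢdᵢ/nᵢ) / Σ(bᵢcᵢ/nᵢ), where nᵢ is the stratum total.
Stratum 1 (< 50 years): n = 3266; a·d/n = 855·1054/3266 = 275.9247; b·c/n = 1271·86/3266 = 33.4679
Stratum 2 (≥ 50 years): n = 3667; a·d/n = 1684·823/3667 = 377.9471; b·c/n = 551·609/3667 = 91.5078
OR_MH = (275.9247 + 377.9471) / (33.4679 + 91.5078) = 653.8718 / 124.9756 = 5.23199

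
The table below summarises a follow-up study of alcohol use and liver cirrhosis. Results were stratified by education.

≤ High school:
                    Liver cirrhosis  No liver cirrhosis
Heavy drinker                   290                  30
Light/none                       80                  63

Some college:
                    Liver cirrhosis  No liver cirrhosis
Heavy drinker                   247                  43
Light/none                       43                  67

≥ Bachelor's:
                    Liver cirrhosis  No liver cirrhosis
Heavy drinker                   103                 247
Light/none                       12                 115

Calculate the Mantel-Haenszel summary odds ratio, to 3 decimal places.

OR_MH = Σ(aᵢdᵢ/nᵢ) / Σ(bᵢcᵢ/nᵢ), where nᵢ is the stratum total.
Stratum 1 (≤ High school): n = 463; a·d/n = 290·63/463 = 39.4600; b·c/n = 30·80/463 = 5.1836
Stratum 2 (Some college): n = 400; a·d/n = 247·67/400 = 41.3725; b·c/n = 43·43/400 = 4.6225
Stratum 3 (≥ Bachelor's): n = 477; a·d/n = 103·115/477 = 24.8323; b·c/n = 247·12/477 = 6.2138
OR_MH = (39.4600 + 41.3725 + 24.8323) / (5.1836 + 4.6225 + 6.2138) = 105.6648 / 16.0199 = 6.59584

6.596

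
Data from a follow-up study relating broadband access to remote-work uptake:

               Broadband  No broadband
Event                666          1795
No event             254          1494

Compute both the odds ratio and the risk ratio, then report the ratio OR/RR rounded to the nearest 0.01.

Reading the table with exposure as columns: a = 666 (Broadband, case), b = 254 (Broadband, non-case), c = 1795 (No broadband, case), d = 1494.
OR = (666·1494)/(254·1795) = 995004/455930 = 2.18236
Risk in exposed = 666/920 = 0.72391; risk in unexposed = 1795/3289 = 0.54576; RR = 1.32643
OR/RR = 2.18236 / 1.32643 = 1.64528
The outcome is not rare, so the OR lies further from 1 than the RR.

1.65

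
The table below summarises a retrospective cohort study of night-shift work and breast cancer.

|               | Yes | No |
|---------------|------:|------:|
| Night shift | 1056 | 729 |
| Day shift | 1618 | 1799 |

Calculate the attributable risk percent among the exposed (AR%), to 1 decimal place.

20.0

Cells: a = 1056, b = 729, c = 1618, d = 1799.
Risk in exposed = 1056/1785 = 0.59160; risk in unexposed = 1618/3417 = 0.47351.
RR = 0.59160/0.47351 = 1.24937
AR% = (RR − 1)/RR × 100 = (1.24937 − 1)/1.24937 × 100 = 19.9599%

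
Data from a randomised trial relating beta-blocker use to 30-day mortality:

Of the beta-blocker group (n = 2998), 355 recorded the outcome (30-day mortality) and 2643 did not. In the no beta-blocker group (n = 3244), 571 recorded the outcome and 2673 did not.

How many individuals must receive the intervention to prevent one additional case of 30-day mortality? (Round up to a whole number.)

18

Risk in treated group = 355/2998 = 0.11841; risk in control = 571/3244 = 0.17602.
Absolute risk reduction = 0.17602 − 0.11841 = 0.05760
NNT = 1 / ARR = 1 / 0.05760 = 17.360 → round up → 18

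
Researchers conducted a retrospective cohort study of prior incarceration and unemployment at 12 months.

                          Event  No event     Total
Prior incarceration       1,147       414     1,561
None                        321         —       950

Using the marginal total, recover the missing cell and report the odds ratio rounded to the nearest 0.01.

The missing cell is in the unexposed row: 950 − 321 = 629.
So a = 1147, b = 414, c = 321, d = 629.
OR = (a·d)/(b·c) = (1147 × 629) / (414 × 321) = 721463 / 132894 = 5.42886

5.43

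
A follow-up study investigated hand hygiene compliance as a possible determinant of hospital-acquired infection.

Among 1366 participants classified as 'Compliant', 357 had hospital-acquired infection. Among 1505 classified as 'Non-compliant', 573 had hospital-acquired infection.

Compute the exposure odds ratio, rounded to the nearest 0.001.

0.575

From the description: a = 357, b = 1009, c = 573, d = 932.
OR = (a·d)/(b·c) = (357 × 932) / (1009 × 573) = 332724 / 578157 = 0.57549
Exposure is associated with lower odds of hospital-acquired infection (OR = 0.58 < 1).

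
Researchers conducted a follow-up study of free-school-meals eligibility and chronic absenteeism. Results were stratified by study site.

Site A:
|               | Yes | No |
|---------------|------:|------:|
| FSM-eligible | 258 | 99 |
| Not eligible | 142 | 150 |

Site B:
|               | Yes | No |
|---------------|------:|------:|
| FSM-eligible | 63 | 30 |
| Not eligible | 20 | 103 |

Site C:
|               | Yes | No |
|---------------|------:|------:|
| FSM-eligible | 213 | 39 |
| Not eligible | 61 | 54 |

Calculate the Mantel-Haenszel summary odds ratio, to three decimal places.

OR_MH = Σ(aᵢdᵢ/nᵢ) / Σ(bᵢcᵢ/nᵢ), where nᵢ is the stratum total.
Stratum 1 (Site A): n = 649; a·d/n = 258·150/649 = 59.6302; b·c/n = 99·142/649 = 21.6610
Stratum 2 (Site B): n = 216; a·d/n = 63·103/216 = 30.0417; b·c/n = 30·20/216 = 2.7778
Stratum 3 (Site C): n = 367; a·d/n = 213·54/367 = 31.3406; b·c/n = 39·61/367 = 6.4823
OR_MH = (59.6302 + 30.0417 + 31.3406) / (21.6610 + 2.7778 + 6.4823) = 121.0125 / 30.9211 = 3.91359

3.914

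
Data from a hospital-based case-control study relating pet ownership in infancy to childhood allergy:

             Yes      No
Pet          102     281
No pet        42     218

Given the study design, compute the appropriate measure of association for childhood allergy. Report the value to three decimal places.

Cells: a = 102, b = 281, c = 42, d = 218.
This is a hospital-based case-control study: participants were sampled on outcome status, so risks in the source population cannot be estimated directly — relative risk is not valid here. The odds ratio is the appropriate measure.
OR = (a·d)/(b·c) = (102 × 218) / (281 × 42) = 22236 / 11802 = 1.88409

1.884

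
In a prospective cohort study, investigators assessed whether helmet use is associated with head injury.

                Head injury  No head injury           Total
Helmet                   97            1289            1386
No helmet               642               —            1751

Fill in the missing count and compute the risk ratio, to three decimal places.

The missing cell is in the unexposed row: 1751 − 642 = 1109.
So a = 97, b = 1289, c = 642, d = 1109.
RR = [a/(a+b)] / [c/(c+d)] = (97/1386) / (642/1751) = 0.06999/0.36665 = 0.19088

0.191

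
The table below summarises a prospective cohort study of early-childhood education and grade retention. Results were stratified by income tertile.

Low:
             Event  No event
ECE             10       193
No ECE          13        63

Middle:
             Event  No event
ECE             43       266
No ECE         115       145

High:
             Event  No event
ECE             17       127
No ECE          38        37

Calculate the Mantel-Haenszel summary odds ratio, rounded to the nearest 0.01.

0.19

OR_MH = Σ(aᵢdᵢ/nᵢ) / Σ(bᵢcᵢ/nᵢ), where nᵢ is the stratum total.
Stratum 1 (Low): n = 279; a·d/n = 10·63/279 = 2.2581; b·c/n = 193·13/279 = 8.9928
Stratum 2 (Middle): n = 569; a·d/n = 43·145/569 = 10.9578; b·c/n = 266·115/569 = 53.7610
Stratum 3 (High): n = 219; a·d/n = 17·37/219 = 2.8721; b·c/n = 127·38/219 = 22.0365
OR_MH = (2.2581 + 10.9578 + 2.8721) / (8.9928 + 53.7610 + 22.0365) = 16.0880 / 84.7903 = 0.18974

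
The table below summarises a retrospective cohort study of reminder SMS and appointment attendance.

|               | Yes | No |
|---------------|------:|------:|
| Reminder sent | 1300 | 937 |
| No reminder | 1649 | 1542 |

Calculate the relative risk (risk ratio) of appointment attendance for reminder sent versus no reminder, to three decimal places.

Cells: a = 1300, b = 937, c = 1649, d = 1542.
Risk in exposed = 1300/2237 = 0.58114; risk in unexposed = 1649/3191 = 0.51677.
RR = 0.58114 / 0.51677 = 1.12456
The risk among the exposed is 1.12 times that among the unexposed.

1.125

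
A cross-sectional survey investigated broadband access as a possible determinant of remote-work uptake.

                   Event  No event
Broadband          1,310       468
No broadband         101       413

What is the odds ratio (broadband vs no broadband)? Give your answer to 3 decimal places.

11.446

Cells: a = 1310, b = 468, c = 101, d = 413.
OR = (a·d)/(b·c) = (1310 × 413) / (468 × 101) = 541030 / 47268 = 11.44601
The odds of remote-work uptake are about 11.45 times as high in the broadband group.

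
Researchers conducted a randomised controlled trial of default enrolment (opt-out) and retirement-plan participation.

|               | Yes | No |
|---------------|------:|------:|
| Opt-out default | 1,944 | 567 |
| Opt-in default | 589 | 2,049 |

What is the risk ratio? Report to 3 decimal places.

3.467

Cells: a = 1944, b = 567, c = 589, d = 2049.
Risk in exposed = 1944/2511 = 0.77419; risk in unexposed = 589/2638 = 0.22328.
RR = 0.77419 / 0.22328 = 3.46744
The risk among the exposed is 3.47 times that among the unexposed.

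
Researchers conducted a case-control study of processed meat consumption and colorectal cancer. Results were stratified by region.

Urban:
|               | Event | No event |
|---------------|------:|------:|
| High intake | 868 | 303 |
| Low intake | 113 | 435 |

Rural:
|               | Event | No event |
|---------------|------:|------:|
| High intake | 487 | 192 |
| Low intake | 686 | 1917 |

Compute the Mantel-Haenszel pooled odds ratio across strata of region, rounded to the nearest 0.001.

8.395

OR_MH = Σ(aᵢdᵢ/nᵢ) / Σ(bᵢcᵢ/nᵢ), where nᵢ is the stratum total.
Stratum 1 (Urban): n = 1719; a·d/n = 868·435/1719 = 219.6510; b·c/n = 303·113/1719 = 19.9180
Stratum 2 (Rural): n = 3282; a·d/n = 487·1917/3282 = 284.4543; b·c/n = 192·686/3282 = 40.1316
OR_MH = (219.6510 + 284.4543) / (19.9180 + 40.1316) = 504.1053 / 60.0496 = 8.39481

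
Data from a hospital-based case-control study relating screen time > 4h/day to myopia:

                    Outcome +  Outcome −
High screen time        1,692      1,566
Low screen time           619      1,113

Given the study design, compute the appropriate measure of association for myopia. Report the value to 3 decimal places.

1.943

Cells: a = 1692, b = 1566, c = 619, d = 1113.
This is a hospital-based case-control study: participants were sampled on outcome status, so risks in the source population cannot be estimated directly — relative risk is not valid here. The odds ratio is the appropriate measure.
OR = (a·d)/(b·c) = (1692 × 1113) / (1566 × 619) = 1883196 / 969354 = 1.94273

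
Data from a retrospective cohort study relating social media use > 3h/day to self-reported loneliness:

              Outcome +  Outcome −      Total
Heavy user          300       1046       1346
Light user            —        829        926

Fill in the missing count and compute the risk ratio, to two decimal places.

The missing cell is in the unexposed row: 926 − 829 = 97.
So a = 300, b = 1046, c = 97, d = 829.
RR = [a/(a+b)] / [c/(c+d)] = (300/1346) / (97/926) = 0.22288/0.10475 = 2.12772

2.13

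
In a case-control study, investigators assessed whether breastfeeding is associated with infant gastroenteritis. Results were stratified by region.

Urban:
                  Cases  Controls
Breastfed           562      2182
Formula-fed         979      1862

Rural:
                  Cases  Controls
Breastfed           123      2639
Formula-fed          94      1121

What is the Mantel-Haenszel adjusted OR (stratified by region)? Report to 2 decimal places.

0.50

OR_MH = Σ(aᵢdᵢ/nᵢ) / Σ(bᵢcᵢ/nᵢ), where nᵢ is the stratum total.
Stratum 1 (Urban): n = 5585; a·d/n = 562·1862/5585 = 187.3669; b·c/n = 2182·979/5585 = 382.4849
Stratum 2 (Rural): n = 3977; a·d/n = 123·1121/3977 = 34.6701; b·c/n = 2639·94/3977 = 62.3752
OR_MH = (187.3669 + 34.6701) / (382.4849 + 62.3752) = 222.0370 / 444.8600 = 0.49912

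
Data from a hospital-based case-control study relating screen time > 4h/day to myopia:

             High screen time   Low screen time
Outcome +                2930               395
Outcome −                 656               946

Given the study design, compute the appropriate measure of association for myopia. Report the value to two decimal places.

Reading the table with exposure as columns: a = 2930 (High screen time, case), b = 656 (High screen time, non-case), c = 395 (Low screen time, case), d = 946.
This is a hospital-based case-control study: participants were sampled on outcome status, so risks in the source population cannot be estimated directly — relative risk is not valid here. The odds ratio is the appropriate measure.
OR = (a·d)/(b·c) = (2930 × 946) / (656 × 395) = 2771780 / 259120 = 10.69690

10.70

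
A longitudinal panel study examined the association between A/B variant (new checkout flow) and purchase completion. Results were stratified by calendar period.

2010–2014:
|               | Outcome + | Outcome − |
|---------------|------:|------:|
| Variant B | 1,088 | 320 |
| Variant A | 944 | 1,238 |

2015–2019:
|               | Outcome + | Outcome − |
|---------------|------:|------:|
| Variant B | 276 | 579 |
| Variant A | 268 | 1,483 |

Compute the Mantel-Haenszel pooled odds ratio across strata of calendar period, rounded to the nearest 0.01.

3.70

OR_MH = Σ(aᵢdᵢ/nᵢ) / Σ(bᵢcᵢ/nᵢ), where nᵢ is the stratum total.
Stratum 1 (2010–2014): n = 3590; a·d/n = 1088·1238/3590 = 375.1933; b·c/n = 320·944/3590 = 84.1448
Stratum 2 (2015–2019): n = 2606; a·d/n = 276·1483/2606 = 157.0637; b·c/n = 579·268/2606 = 59.5441
OR_MH = (375.1933 + 157.0637) / (84.1448 + 59.5441) = 532.2570 / 143.6890 = 3.70423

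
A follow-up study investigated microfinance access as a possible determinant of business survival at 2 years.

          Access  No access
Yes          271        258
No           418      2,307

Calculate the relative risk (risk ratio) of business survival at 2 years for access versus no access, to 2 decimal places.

Reading the table with exposure as columns: a = 271 (Access, case), b = 418 (Access, non-case), c = 258 (No access, case), d = 2307.
Risk in exposed = 271/689 = 0.39332; risk in unexposed = 258/2565 = 0.10058.
RR = 0.39332 / 0.10058 = 3.91037
The risk among the exposed is 3.91 times that among the unexposed.

3.91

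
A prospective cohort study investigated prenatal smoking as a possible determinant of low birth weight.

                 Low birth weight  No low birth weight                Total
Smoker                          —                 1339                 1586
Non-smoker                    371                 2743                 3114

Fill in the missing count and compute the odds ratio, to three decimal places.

The missing cell is in the exposed row: 1586 − 1339 = 247.
So a = 247, b = 1339, c = 371, d = 2743.
OR = (a·d)/(b·c) = (247 × 2743) / (1339 × 371) = 677521 / 496769 = 1.36386

1.364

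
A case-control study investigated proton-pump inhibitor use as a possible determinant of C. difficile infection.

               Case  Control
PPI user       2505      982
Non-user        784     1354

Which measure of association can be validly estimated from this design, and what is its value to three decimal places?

4.406

Cells: a = 2505, b = 982, c = 784, d = 1354.
This is a case-control study: participants were sampled on outcome status, so risks in the source population cannot be estimated directly — relative risk is not valid here. The odds ratio is the appropriate measure.
OR = (a·d)/(b·c) = (2505 × 1354) / (982 × 784) = 3391770 / 769888 = 4.40554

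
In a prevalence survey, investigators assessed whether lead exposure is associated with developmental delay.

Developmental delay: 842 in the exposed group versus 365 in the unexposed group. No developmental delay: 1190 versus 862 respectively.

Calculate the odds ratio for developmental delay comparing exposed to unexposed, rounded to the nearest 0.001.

From the description: a = 842, b = 1190, c = 365, d = 862.
OR = (a·d)/(b·c) = (842 × 862) / (1190 × 365) = 725804 / 434350 = 1.67101
The odds of developmental delay are about 1.67 times as high in the exposed group.

1.671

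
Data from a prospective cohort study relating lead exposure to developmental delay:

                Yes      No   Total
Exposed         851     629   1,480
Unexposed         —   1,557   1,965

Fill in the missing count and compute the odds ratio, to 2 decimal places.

5.16

The missing cell is in the unexposed row: 1965 − 1557 = 408.
So a = 851, b = 629, c = 408, d = 1557.
OR = (a·d)/(b·c) = (851 × 1557) / (629 × 408) = 1325007 / 256632 = 5.16306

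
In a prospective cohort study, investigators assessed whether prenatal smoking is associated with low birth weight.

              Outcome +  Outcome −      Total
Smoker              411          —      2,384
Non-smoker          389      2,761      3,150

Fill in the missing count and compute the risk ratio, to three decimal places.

The missing cell is in the exposed row: 2384 − 411 = 1973.
So a = 411, b = 1973, c = 389, d = 2761.
RR = [a/(a+b)] / [c/(c+d)] = (411/2384) / (389/3150) = 0.17240/0.12349 = 1.39604

1.396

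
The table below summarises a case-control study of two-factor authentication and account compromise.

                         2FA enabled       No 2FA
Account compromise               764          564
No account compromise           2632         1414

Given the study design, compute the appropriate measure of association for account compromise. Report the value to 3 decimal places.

0.728

Reading the table with exposure as columns: a = 764 (2FA enabled, case), b = 2632 (2FA enabled, non-case), c = 564 (No 2FA, case), d = 1414.
This is a case-control study: participants were sampled on outcome status, so risks in the source population cannot be estimated directly — relative risk is not valid here. The odds ratio is the appropriate measure.
OR = (a·d)/(b·c) = (764 × 1414) / (2632 × 564) = 1080296 / 1484448 = 0.72774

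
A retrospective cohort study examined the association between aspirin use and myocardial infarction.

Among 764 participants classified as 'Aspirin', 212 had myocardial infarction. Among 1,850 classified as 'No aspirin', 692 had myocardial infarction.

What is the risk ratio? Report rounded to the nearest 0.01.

From the description: a = 212, b = 552, c = 692, d = 1158.
Risk in exposed = 212/764 = 0.27749; risk in unexposed = 692/1850 = 0.37405.
RR = 0.27749 / 0.37405 = 0.74184
The risk is 26% lower among the exposed than among the unexposed.

0.74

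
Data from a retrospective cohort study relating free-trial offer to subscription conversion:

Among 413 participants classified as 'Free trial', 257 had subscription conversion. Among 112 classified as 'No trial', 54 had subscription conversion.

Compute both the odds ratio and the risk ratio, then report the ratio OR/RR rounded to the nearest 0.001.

1.371

From the description: a = 257, b = 156, c = 54, d = 58.
OR = (257·58)/(156·54) = 14906/8424 = 1.76947
Risk in exposed = 257/413 = 0.62228; risk in unexposed = 54/112 = 0.48214; RR = 1.29065
OR/RR = 1.76947 / 1.29065 = 1.37099
The outcome is not rare, so the OR lies further from 1 than the RR.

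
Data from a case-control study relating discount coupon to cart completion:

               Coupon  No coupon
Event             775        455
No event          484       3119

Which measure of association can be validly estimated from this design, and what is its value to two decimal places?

10.98

Reading the table with exposure as columns: a = 775 (Coupon, case), b = 484 (Coupon, non-case), c = 455 (No coupon, case), d = 3119.
This is a case-control study: participants were sampled on outcome status, so risks in the source population cannot be estimated directly — relative risk is not valid here. The odds ratio is the appropriate measure.
OR = (a·d)/(b·c) = (775 × 3119) / (484 × 455) = 2417225 / 220220 = 10.97641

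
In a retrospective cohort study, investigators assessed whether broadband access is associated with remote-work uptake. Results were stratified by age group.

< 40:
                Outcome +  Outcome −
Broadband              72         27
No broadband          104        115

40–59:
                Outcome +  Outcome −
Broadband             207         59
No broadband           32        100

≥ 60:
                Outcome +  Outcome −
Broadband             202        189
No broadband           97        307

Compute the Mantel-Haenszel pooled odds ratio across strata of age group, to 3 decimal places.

4.260

OR_MH = Σ(aᵢdᵢ/nᵢ) / Σ(bᵢcᵢ/nᵢ), where nᵢ is the stratum total.
Stratum 1 (< 40): n = 318; a·d/n = 72·115/318 = 26.0377; b·c/n = 27·104/318 = 8.8302
Stratum 2 (40–59): n = 398; a·d/n = 207·100/398 = 52.0101; b·c/n = 59·32/398 = 4.7437
Stratum 3 (≥ 60): n = 795; a·d/n = 202·307/795 = 78.0050; b·c/n = 189·97/795 = 23.0604
OR_MH = (26.0377 + 52.0101 + 78.0050) / (8.8302 + 4.7437 + 23.0604) = 156.0528 / 36.6343 = 4.25975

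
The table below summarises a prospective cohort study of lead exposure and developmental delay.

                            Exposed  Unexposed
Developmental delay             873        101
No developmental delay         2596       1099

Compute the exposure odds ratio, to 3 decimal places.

Reading the table with exposure as columns: a = 873 (Exposed, case), b = 2596 (Exposed, non-case), c = 101 (Unexposed, case), d = 1099.
OR = (a·d)/(b·c) = (873 × 1099) / (2596 × 101) = 959427 / 262196 = 3.65920
The odds of developmental delay are about 3.66 times as high in the exposed group.

3.659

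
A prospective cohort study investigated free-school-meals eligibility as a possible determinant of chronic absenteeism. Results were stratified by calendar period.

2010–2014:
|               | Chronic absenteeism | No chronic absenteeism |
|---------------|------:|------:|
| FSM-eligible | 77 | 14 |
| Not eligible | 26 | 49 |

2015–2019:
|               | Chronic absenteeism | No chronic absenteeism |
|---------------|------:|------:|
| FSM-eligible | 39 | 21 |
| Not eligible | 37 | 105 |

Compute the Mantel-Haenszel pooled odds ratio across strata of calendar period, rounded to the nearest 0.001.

OR_MH = Σ(aᵢdᵢ/nᵢ) / Σ(bᵢcᵢ/nᵢ), where nᵢ is the stratum total.
Stratum 1 (2010–2014): n = 166; a·d/n = 77·49/166 = 22.7289; b·c/n = 14·26/166 = 2.1928
Stratum 2 (2015–2019): n = 202; a·d/n = 39·105/202 = 20.2723; b·c/n = 21·37/202 = 3.8465
OR_MH = (22.7289 + 20.2723) / (2.1928 + 3.8465) = 43.0012 / 6.0393 = 7.12022

7.120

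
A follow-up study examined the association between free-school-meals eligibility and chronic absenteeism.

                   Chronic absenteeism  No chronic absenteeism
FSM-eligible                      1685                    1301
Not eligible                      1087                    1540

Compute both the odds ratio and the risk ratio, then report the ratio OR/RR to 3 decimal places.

Cells: a = 1685, b = 1301, c = 1087, d = 1540.
OR = (1685·1540)/(1301·1087) = 2594900/1414187 = 1.83491
Risk in exposed = 1685/2986 = 0.56430; risk in unexposed = 1087/2627 = 0.41378; RR = 1.36377
OR/RR = 1.83491 / 1.36377 = 1.34547
The outcome is not rare, so the OR lies further from 1 than the RR.

1.345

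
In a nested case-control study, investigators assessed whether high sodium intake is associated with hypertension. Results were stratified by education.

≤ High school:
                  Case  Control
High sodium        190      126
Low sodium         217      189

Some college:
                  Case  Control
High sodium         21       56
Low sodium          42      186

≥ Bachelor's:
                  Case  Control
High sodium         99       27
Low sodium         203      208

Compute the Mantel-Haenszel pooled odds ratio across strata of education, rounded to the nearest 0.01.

OR_MH = Σ(aᵢdᵢ/nᵢ) / Σ(bᵢcᵢ/nᵢ), where nᵢ is the stratum total.
Stratum 1 (≤ High school): n = 722; a·d/n = 190·189/722 = 49.7368; b·c/n = 126·217/722 = 37.8698
Stratum 2 (Some college): n = 305; a·d/n = 21·186/305 = 12.8066; b·c/n = 56·42/305 = 7.7115
Stratum 3 (≥ Bachelor's): n = 537; a·d/n = 99·208/537 = 38.3464; b·c/n = 27·203/537 = 10.2067
OR_MH = (49.7368 + 12.8066 + 38.3464) / (37.8698 + 7.7115 + 10.2067) = 100.8898 / 55.7880 = 1.80845

1.81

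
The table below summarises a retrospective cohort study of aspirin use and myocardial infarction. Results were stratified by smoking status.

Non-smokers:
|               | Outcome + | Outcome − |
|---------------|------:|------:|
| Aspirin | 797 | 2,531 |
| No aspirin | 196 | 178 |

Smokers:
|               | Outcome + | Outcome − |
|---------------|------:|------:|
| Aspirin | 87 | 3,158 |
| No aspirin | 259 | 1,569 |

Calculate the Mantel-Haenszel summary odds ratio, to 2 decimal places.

OR_MH = Σ(aᵢdᵢ/nᵢ) / Σ(bᵢcᵢ/nᵢ), where nᵢ is the stratum total.
Stratum 1 (Non-smokers): n = 3702; a·d/n = 797·178/3702 = 38.3214; b·c/n = 2531·196/3702 = 134.0022
Stratum 2 (Smokers): n = 5073; a·d/n = 87·1569/5073 = 26.9077; b·c/n = 3158·259/5073 = 161.2304
OR_MH = (38.3214 + 26.9077) / (134.0022 + 161.2304) = 65.2292 / 295.2326 = 0.22094

0.22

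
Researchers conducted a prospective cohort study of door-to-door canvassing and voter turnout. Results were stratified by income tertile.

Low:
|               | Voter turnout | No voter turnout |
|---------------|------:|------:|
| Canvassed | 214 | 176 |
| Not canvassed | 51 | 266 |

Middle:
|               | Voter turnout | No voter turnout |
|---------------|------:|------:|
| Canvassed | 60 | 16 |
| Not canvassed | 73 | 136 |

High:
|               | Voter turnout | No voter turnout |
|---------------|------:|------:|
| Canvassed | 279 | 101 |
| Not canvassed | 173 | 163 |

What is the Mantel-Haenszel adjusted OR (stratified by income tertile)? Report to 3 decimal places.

4.191

OR_MH = Σ(aᵢdᵢ/nᵢ) / Σ(bᵢcᵢ/nᵢ), where nᵢ is the stratum total.
Stratum 1 (Low): n = 707; a·d/n = 214·266/707 = 80.5149; b·c/n = 176·51/707 = 12.6959
Stratum 2 (Middle): n = 285; a·d/n = 60·136/285 = 28.6316; b·c/n = 16·73/285 = 4.0982
Stratum 3 (High): n = 716; a·d/n = 279·163/716 = 63.5154; b·c/n = 101·173/716 = 24.4036
OR_MH = (80.5149 + 28.6316 + 63.5154) / (12.6959 + 4.0982 + 24.4036) = 172.6618 / 41.1978 = 4.19105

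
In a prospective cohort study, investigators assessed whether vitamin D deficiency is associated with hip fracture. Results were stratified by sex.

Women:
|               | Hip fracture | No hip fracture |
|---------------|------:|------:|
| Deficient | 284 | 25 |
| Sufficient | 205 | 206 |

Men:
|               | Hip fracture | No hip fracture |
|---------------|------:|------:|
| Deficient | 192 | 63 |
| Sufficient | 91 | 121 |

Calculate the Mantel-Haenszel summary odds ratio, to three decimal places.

OR_MH = Σ(aᵢdᵢ/nᵢ) / Σ(bᵢcᵢ/nᵢ), where nᵢ is the stratum total.
Stratum 1 (Women): n = 720; a·d/n = 284·206/720 = 81.2556; b·c/n = 25·205/720 = 7.1181
Stratum 2 (Men): n = 467; a·d/n = 192·121/467 = 49.7473; b·c/n = 63·91/467 = 12.2762
OR_MH = (81.2556 + 49.7473) / (7.1181 + 12.2762) = 131.0029 / 19.3943 = 6.75471

6.755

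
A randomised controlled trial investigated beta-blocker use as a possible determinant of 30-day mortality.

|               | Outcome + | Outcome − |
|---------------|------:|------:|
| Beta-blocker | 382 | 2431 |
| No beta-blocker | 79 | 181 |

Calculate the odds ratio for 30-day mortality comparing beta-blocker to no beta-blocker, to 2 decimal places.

Cells: a = 382, b = 2431, c = 79, d = 181.
OR = (a·d)/(b·c) = (382 × 181) / (2431 × 79) = 69142 / 192049 = 0.36002
Exposure is associated with lower odds of 30-day mortality (OR = 0.36 < 1).

0.36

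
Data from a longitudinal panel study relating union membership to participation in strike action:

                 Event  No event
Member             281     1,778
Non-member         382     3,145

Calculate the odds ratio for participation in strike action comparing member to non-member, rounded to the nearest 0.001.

Cells: a = 281, b = 1778, c = 382, d = 3145.
OR = (a·d)/(b·c) = (281 × 3145) / (1778 × 382) = 883745 / 679196 = 1.30116
The odds of participation in strike action are about 1.30 times as high in the member group.

1.301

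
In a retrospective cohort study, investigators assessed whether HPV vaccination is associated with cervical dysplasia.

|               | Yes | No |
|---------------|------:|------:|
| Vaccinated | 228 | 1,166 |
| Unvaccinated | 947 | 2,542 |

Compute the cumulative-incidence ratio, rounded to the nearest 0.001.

Cells: a = 228, b = 1166, c = 947, d = 2542.
Risk in exposed = 228/1394 = 0.16356; risk in unexposed = 947/3489 = 0.27142.
RR = 0.16356 / 0.27142 = 0.60259
The risk is 40% lower among the exposed than among the unexposed.

0.603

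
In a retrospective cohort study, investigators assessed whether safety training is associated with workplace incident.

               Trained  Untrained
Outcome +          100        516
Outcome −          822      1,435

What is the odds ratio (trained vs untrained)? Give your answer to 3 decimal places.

Reading the table with exposure as columns: a = 100 (Trained, case), b = 822 (Trained, non-case), c = 516 (Untrained, case), d = 1435.
OR = (a·d)/(b·c) = (100 × 1435) / (822 × 516) = 143500 / 424152 = 0.33832
Exposure is associated with lower odds of workplace incident (OR = 0.34 < 1).

0.338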